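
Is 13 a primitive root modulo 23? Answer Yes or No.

φ(23) = 23 − 1 = 22 = 2 · 11.
13 is a primitive root mod 23 iff 13^(φ(23)/q) ≢ 1 for every prime q | φ(23), i.e. q ∈ {2, 11}.
13^11 ≡ 1 (mod 23)  [q = 2: ≡ 1 ✗]
13^2 ≡ 8 (mod 23)  [q = 11: ≢ 1 ✓]
13^11 ≡ 1 shows ord(13) | 11, strictly less than φ(23); not a primitive root.

No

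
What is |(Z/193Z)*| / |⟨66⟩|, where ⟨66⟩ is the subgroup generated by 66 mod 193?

ord(66) | φ(193) = 193 − 1 = 192 = 2^6 · 3.
Divisors of 192: 1, 2, 3, 4, 6, 8, 12, 16, 24, 32, 48, 64, 96, 192.
Test each divisor d:
66^1 ≡ 66 (mod 193)
66^2 ≡ 110 (mod 193)
66^3 ≡ 119 (mod 193)
66^4 ≡ 134 (mod 193)
66^6 ≡ 72 (mod 193)
66^8 ≡ 7 (mod 193)
66^12 ≡ 166 (mod 193)
66^16 ≡ 49 (mod 193)
66^24 ≡ 150 (mod 193)
66^32 ≡ 85 (mod 193)
66^48 ≡ 112 (mod 193)
66^64 ≡ 84 (mod 193)
66^96 ≡ 192 (mod 193)
66^192 ≡ 1 (mod 193) ✓
So ord_193(66) = 192, hence |⟨66⟩| = 192.
The index is φ(193) / ord(66) = 192 / 192 = 1.

1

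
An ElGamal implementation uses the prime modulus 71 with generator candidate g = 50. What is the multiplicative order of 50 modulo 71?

By Lagrange's theorem, ord_71(50) divides φ(71) = 71 − 1 = 70 = 2 · 5 · 7.
Divisors of 70: 1, 2, 5, 7, 10, 14, 35, 70.
Check 50^d mod 71 for each divisor in increasing order:
50^1 ≡ 50
50^2 ≡ 15
50^5 ≡ 32
50^7 ≡ 54
50^10 ≡ 30
50^14 ≡ 5
50^35 ≡ 1
The smallest such exponent is 35, so the order of 50 is 35.

35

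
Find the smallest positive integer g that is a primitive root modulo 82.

7

φ(82) = φ(2)·φ(41) = 1·40 = 40 = 2^3 · 5.
g is a primitive root iff g^(40/q) ≢ 1 (mod 82) for each prime q ∈ {2, 5}.
g = 2: gcd(2, 82) = 2 > 1, not a unit — skip.
g = 3: 3^20 ≡ 81; 3^8 ≡ 1 — hits 1, so not a primitive root.
g = 4: gcd(4, 82) = 2 > 1, not a unit — skip.
g = 5: 5^20 ≡ 1 — hits 1, so not a primitive root.
g = 6: gcd(6, 82) = 2 > 1, not a unit — skip.
g = 7: 7^20 ≡ 81; 7^8 ≡ 37 — none is 1, so 7 is a primitive root.
Hence the least primitive root of 82 is 7.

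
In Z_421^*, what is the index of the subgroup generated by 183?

1

ord(183) | φ(421) = 421 − 1 = 420 = 2^2 · 3 · 5 · 7.
Divisors of 420: 1, 2, 3, 4, 5, 6, 7, 10, 12, 14, 15, 20, 21, 28, 30, 35, 42, 60, 70, 84, 105, 140, 210, 420.
Test each divisor d:
183^1 ≡ 183
183^2 ≡ 230
183^3 ≡ 411
183^4 ≡ 275
183^5 ≡ 226
183^6 ≡ 100
183^7 ≡ 197
183^10 ≡ 135
183^12 ≡ 317
183^14 ≡ 77
183^15 ≡ 198
183^20 ≡ 122
183^21 ≡ 13
183^28 ≡ 35
183^30 ≡ 51
183^35 ≡ 159
183^42 ≡ 169
183^60 ≡ 75
183^70 ≡ 21
183^84 ≡ 354
183^105 ≡ 392
183^140 ≡ 20
183^210 ≡ 420
183^420 ≡ 1
Thus |⟨183⟩| = ord(183) = 420.
[(Z/421Z)^× : ⟨183⟩] = 420/420 = 1.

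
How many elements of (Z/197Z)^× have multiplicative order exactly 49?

42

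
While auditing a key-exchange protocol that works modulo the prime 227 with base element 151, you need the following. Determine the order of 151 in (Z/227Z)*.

Since 151 ∈ (Z/227Z)^×, its order divides φ(227) = 227 − 1 = 226 = 2 · 113.
Divisors of 226: 1, 2, 113, 226.
Compute 151^d (mod 227) for the divisors d until we hit 1:
151^1 ≡ 151 (mod 227)
151^2 ≡ 101 (mod 227)
151^113 ≡ 226 (mod 227)
151^226 ≡ 1 (mod 227) ✓
The smallest such exponent is 226, so the order of 151 is 226.

226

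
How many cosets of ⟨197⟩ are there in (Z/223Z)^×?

6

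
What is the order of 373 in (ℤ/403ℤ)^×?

ord(373) | φ(403) = φ(13·31) = (13−1)·(31−1) = 12·30 = 360 = 2^3 · 3^2 · 5.
Divisors of 360: 1, 2, 3, 4, 5, 6, 8, 9, 10, 12, 15, 18, 20, 24, 30, 36, 40, 45, 60, 72, 90, 120, 180, 360.
Check 373^d mod 403 for each divisor in increasing order:
373^1 ≡ 373
373^2 ≡ 94
373^3 ≡ 1
Hence ord(373) = 3.

3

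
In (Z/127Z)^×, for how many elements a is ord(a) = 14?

6

φ(127) = 127 − 1 = 126 = 2 · 3^2 · 7.
In a cyclic group of order 126, there are φ(d) elements of order d for each divisor d of 126, and zero for non-divisors.
14 = 2 · 7 divides 126, and φ(14) = 6.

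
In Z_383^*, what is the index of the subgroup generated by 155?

ord(155) | φ(383) = 383 − 1 = 382 = 2 · 191.
Divisors of 382: 1, 2, 191, 382.
Compute 155^d (mod 383) for the divisors d until we hit 1:
155^1 ≡ 155 (mod 383)
155^2 ≡ 279 (mod 383)
155^191 ≡ 382 (mod 383)
155^382 ≡ 1 (mod 383) ✓
So ord_383(155) = 382, hence |⟨155⟩| = 382.
Index = |(Z/383Z)^×| / |⟨155⟩| = 382 / 382 = 1.

1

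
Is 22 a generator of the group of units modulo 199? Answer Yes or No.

Yes

φ(199) = 199 − 1 = 198 = 2 · 3^2 · 11.
Test 22^(198/q) mod 199 for each prime factor q of 198:
22^99 ≡ 198 (mod 199)  [q = 2: ≢ 1 ✓]
22^66 ≡ 106 (mod 199)  [q = 3: ≢ 1 ✓]
22^18 ≡ 114 (mod 199)  [q = 11: ≢ 1 ✓]
Every test exponent gives a nontrivial residue, hence 22 generates the full group.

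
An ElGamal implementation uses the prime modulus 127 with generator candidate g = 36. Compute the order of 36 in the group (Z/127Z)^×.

Since 36 ∈ (Z/127Z)^×, its order divides φ(127) = 127 − 1 = 126 = 2 · 3^2 · 7.
Divisors of 126: 1, 2, 3, 6, 7, 9, 14, 18, 21, 42, 63, 126.
Test each divisor d:
36^1 ≡ 36 (mod 127)
36^2 ≡ 26 (mod 127)
36^3 ≡ 47 (mod 127)
36^6 ≡ 50 (mod 127)
36^7 ≡ 22 (mod 127)
36^9 ≡ 64 (mod 127)
36^14 ≡ 103 (mod 127)
36^18 ≡ 32 (mod 127)
36^21 ≡ 107 (mod 127)
36^42 ≡ 19 (mod 127)
36^63 ≡ 1 (mod 127) ✓
So ord_127(36) = 63.

63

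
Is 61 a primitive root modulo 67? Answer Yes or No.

Yes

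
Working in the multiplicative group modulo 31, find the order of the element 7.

15

ord(7) | φ(31) = 31 − 1 = 30 = 2 · 3 · 5.
Divisors of 30: 1, 2, 3, 5, 6, 10, 15, 30.
Evaluate successive powers at the divisors of 30:
7^1 ≡ 7
7^2 ≡ 18
7^3 ≡ 2
7^5 ≡ 5
7^6 ≡ 4
7^10 ≡ 25
7^15 ≡ 1
The smallest such exponent is 15, so the order of 7 is 15.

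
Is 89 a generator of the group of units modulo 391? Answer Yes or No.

391 = 17 · 23 is a product of two distinct odd primes, so (Z/391Z)^× ≅ (Z/17Z)^× × (Z/23Z)^× is not cyclic.
No primitive root modulo 391 exists; in particular 89 is not one.

No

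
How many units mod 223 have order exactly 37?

36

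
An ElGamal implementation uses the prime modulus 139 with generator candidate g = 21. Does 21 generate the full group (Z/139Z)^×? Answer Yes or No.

Yes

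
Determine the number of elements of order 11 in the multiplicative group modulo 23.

10

φ(23) = 23 − 1 = 22 = 2 · 11.
(Z/23Z)^× is cyclic (|G| = 22); a cyclic group of order m has exactly φ(d) elements of each order d | m, and none otherwise.
11 | 22, and φ(11) = 11 − 1 = 10.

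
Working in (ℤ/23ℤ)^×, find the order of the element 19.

22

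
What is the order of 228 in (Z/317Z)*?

The order of 228 must divide φ(317) = 317 − 1 = 316 = 2^2 · 79.
Divisors of 316: 1, 2, 4, 79, 158, 316.
Check 228^d mod 317 for each divisor in increasing order:
228^1 ≡ 228
228^2 ≡ 313
228^4 ≡ 16
228^79 ≡ 316
228^158 ≡ 1
The smallest such exponent is 158, so the order of 228 is 158.

158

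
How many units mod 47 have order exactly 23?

φ(47) = 47 − 1 = 46 = 2 · 23.
(Z/47Z)^× is cyclic (|G| = 46); a cyclic group of order m has exactly φ(d) elements of each order d | m, and none otherwise.
23 | 46, and φ(23) = 23 − 1 = 22.

22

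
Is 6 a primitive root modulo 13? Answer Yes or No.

Yes

φ(13) = 13 − 1 = 12 = 2^2 · 3.
It suffices to check that the order of 6 is not a proper divisor of 12: compute 6^(12/q) for q ∈ {2, 3}.
6^6 ≡ 12 (mod 13)  [q = 2: ≢ 1 ✓]
6^4 ≡ 9 (mod 13)  [q = 3: ≢ 1 ✓]
None equal 1, so ord_13(6) = 12: 6 is a primitive root.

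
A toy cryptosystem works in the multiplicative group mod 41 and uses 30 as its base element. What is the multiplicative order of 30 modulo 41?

40

ord(30) | φ(41) = 41 − 1 = 40 = 2^3 · 5.
Divisors of 40: 1, 2, 4, 5, 8, 10, 20, 40.
Compute 30^d (mod 41) for the divisors d until we hit 1:
30^1 ≡ 30
30^2 ≡ 39
30^4 ≡ 4
30^5 ≡ 38
30^8 ≡ 16
30^10 ≡ 9
30^20 ≡ 40
30^40 ≡ 1
The smallest such exponent is 40, so the order of 30 is 40.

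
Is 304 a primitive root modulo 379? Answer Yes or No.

φ(379) = 379 − 1 = 378 = 2 · 3^3 · 7.
304 is a primitive root mod 379 iff 304^(φ(379)/q) ≢ 1 for every prime q | φ(379), i.e. q ∈ {2, 3, 7}.
304^189 ≡ 1 (mod 379)  [q = 2: ≡ 1 ✗]
304^126 ≡ 51 (mod 379)  [q = 3: ≢ 1 ✓]
304^54 ≡ 119 (mod 379)  [q = 7: ≢ 1 ✓]
The check at q = 2 fails, so 304 generates a proper subgroup.

No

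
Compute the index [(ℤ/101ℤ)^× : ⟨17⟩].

By Lagrange's theorem, ord_101(17) divides φ(101) = 101 − 1 = 100 = 2^2 · 5^2.
Divisors of 100: 1, 2, 4, 5, 10, 20, 25, 50, 100.
Compute 17^d (mod 101) for the divisors d until we hit 1:
17^1 ≡ 17
17^2 ≡ 87
17^4 ≡ 95
17^5 ≡ 100
17^10 ≡ 1
The order of 17 is 10, so the subgroup it generates has 10 elements.
[(Z/101Z)^× : ⟨17⟩] = 100/10 = 10.

10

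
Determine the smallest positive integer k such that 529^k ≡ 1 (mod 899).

35

Since 529 ∈ (Z/899Z)^×, its order divides φ(899) = φ(29·31) = (29−1)·(31−1) = 28·30 = 840 = 2^3 · 3 · 5 · 7.
Divisors of 840: 1, 2, 3, 4, 5, 6, 7, 8, 10, 12, 14, 15, 20, 21, 24, 28, 30, 35, 40, 42, 56, 60, 70, 84, 105, 120, 140, 168, 210, 280, 420, 840.
Compute 529^d (mod 899) for the divisors d until we hit 1:
529^1 ≡ 529
529^2 ≡ 252
529^3 ≡ 256
529^4 ≡ 574
529^5 ≡ 683
529^6 ≡ 808
529^7 ≡ 407
529^8 ≡ 442
529^10 ≡ 807
529^12 ≡ 190
529^14 ≡ 233
529^15 ≡ 94
529^20 ≡ 373
529^21 ≡ 436
529^24 ≡ 140
529^28 ≡ 349
529^30 ≡ 745
529^35 ≡ 1
Therefore the multiplicative order of 529 modulo 899 is 35.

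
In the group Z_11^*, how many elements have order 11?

0

φ(11) = 11 − 1 = 10 = 2 · 5.
Since (Z/11Z)^× is cyclic of order 10, the number of elements of order d is φ(d) when d | 10 and 0 otherwise.
11 does not divide 10, so no element of (Z/11Z)^× has order 11.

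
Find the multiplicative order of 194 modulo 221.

ord(194) | φ(221) = φ(13·17) = (13−1)·(17−1) = 12·16 = 192 = 2^6 · 3.
Divisors of 192: 1, 2, 3, 4, 6, 8, 12, 16, 24, 32, 48, 64, 96, 192.
Test each divisor d:
194^1 ≡ 194 (mod 221)
194^2 ≡ 66 (mod 221)
194^3 ≡ 207 (mod 221)
194^4 ≡ 157 (mod 221)
194^6 ≡ 196 (mod 221)
194^8 ≡ 118 (mod 221)
194^12 ≡ 183 (mod 221)
194^16 ≡ 1 (mod 221) ✓
Hence ord(194) = 16.

16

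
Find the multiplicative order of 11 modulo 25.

By Lagrange's theorem, ord_25(11) divides φ(25) = φ(5^2) = 5·(5−1) = 20 = 2^2 · 5.
Divisors of 20: 1, 2, 4, 5, 10, 20.
Evaluate successive powers at the divisors of 20:
11^1 ≡ 11 (mod 25)
11^2 ≡ 21 (mod 25)
11^4 ≡ 16 (mod 25)
11^5 ≡ 1 (mod 25) ✓
Therefore the multiplicative order of 11 modulo 25 is 5.

5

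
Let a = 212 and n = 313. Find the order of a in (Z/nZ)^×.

312

By Lagrange's theorem, ord_313(212) divides φ(313) = 313 − 1 = 312 = 2^3 · 3 · 13.
Divisors of 312: 1, 2, 3, 4, 6, 8, 12, 13, 24, 26, 39, 52, 78, 104, 156, 312.
Evaluate successive powers at the divisors of 312:
212^1 ≡ 212 (mod 313)
212^2 ≡ 185 (mod 313)
212^3 ≡ 95 (mod 313)
212^4 ≡ 108 (mod 313)
212^6 ≡ 261 (mod 313)
212^8 ≡ 83 (mod 313)
212^12 ≡ 200 (mod 313)
212^13 ≡ 145 (mod 313)
212^24 ≡ 249 (mod 313)
212^26 ≡ 54 (mod 313)
212^39 ≡ 5 (mod 313)
212^52 ≡ 99 (mod 313)
212^78 ≡ 25 (mod 313)
212^104 ≡ 98 (mod 313)
212^156 ≡ 312 (mod 313)
212^312 ≡ 1 (mod 313) ✓
Therefore the multiplicative order of 212 modulo 313 is 312.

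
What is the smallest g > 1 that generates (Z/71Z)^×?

7

φ(71) = 71 − 1 = 70 = 2 · 5 · 7.
Test candidates g = 2, 3, … against the prime factors q ∈ {2, 5, 7} of φ(71): g is a generator iff g^(70/q) ≢ 1 for every such q.
g = 2: 2^35 ≡ 1 — hits 1, so not a primitive root.
g = 3: 3^35 ≡ 1 — hits 1, so not a primitive root.
g = 4: 4^35 ≡ 1 — hits 1, so not a primitive root.
g = 5: 5^35 ≡ 1 — hits 1, so not a primitive root.
g = 6: 6^35 ≡ 1 — hits 1, so not a primitive root.
g = 7: 7^35 ≡ 70; 7^14 ≡ 54; 7^10 ≡ 45 — none is 1, so 7 is a primitive root.
So 7 is the smallest generator of (Z/71Z)^×.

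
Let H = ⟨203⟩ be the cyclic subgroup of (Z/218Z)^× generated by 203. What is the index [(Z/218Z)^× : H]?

Since 203 ∈ (Z/218Z)^×, its order divides φ(218) = φ(2)·φ(109) = 1·108 = 108 = 2^2 · 3^3.
Divisors of 108: 1, 2, 3, 4, 6, 9, 12, 18, 27, 36, 54, 108.
Test each divisor d:
203^1 ≡ 203 (mod 218)
203^2 ≡ 7 (mod 218)
203^3 ≡ 113 (mod 218)
203^4 ≡ 49 (mod 218)
203^6 ≡ 125 (mod 218)
203^9 ≡ 173 (mod 218)
203^12 ≡ 147 (mod 218)
203^18 ≡ 63 (mod 218)
203^27 ≡ 217 (mod 218)
203^36 ≡ 45 (mod 218)
203^54 ≡ 1 (mod 218) ✓
So ord_218(203) = 54, hence |⟨203⟩| = 54.
Index = |(Z/218Z)^×| / |⟨203⟩| = 108 / 54 = 2.

2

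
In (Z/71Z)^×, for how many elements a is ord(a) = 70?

24

φ(71) = 71 − 1 = 70 = 2 · 5 · 7.
(Z/71Z)^× is cyclic (|G| = 70); a cyclic group of order m has exactly φ(d) elements of each order d | m, and none otherwise.
70 = 2 · 5 · 7 divides 70, and φ(70) = 24.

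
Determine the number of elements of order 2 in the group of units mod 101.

1

φ(101) = 101 − 1 = 100 = 2^2 · 5^2.
In a cyclic group of order 100, there are φ(d) elements of order d for each divisor d of 100, and zero for non-divisors.
2 | 100, and φ(2) = 2 − 1 = 1.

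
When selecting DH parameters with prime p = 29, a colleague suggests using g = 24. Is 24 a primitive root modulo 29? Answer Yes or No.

φ(29) = 29 − 1 = 28 = 2^2 · 7.
Test 24^(28/q) mod 29 for each prime factor q of 28:
24^14 ≡ 1 (mod 29)  [q = 2: ≡ 1 ✗]
24^4 ≡ 16 (mod 29)  [q = 7: ≢ 1 ✓]
Since 24^14 ≡ 1, the order of 24 divides 14 < 28, so 24 is not a primitive root.

No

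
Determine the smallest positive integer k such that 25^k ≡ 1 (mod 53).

The order of 25 must divide φ(53) = 53 − 1 = 52 = 2^2 · 13.
Divisors of 52: 1, 2, 4, 13, 26, 52.
Check 25^d mod 53 for each divisor in increasing order:
25^1 ≡ 25
25^2 ≡ 42
25^4 ≡ 15
25^13 ≡ 52
25^26 ≡ 1
So ord_53(25) = 26.

26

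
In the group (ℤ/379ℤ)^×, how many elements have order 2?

1

φ(379) = 379 − 1 = 378 = 2 · 3^3 · 7.
In a cyclic group of order 378, there are φ(d) elements of order d for each divisor d of 378, and zero for non-divisors.
2 | 378, and φ(2) = 2 − 1 = 1.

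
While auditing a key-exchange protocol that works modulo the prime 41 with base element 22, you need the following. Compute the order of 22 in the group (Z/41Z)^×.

40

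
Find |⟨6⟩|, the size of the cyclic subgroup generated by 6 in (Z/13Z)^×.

12

By Lagrange's theorem, ord_13(6) divides φ(13) = 13 − 1 = 12 = 2^2 · 3.
Divisors of 12: 1, 2, 3, 4, 6, 12.
Check 6^d mod 13 for each divisor in increasing order:
6^1 ≡ 6 (mod 13)
6^2 ≡ 10 (mod 13)
6^3 ≡ 8 (mod 13)
6^4 ≡ 9 (mod 13)
6^6 ≡ 12 (mod 13)
6^12 ≡ 1 (mod 13) ✓
The smallest such exponent is 12, so the order of 6 is 12.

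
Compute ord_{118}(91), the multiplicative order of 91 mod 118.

ord(91) | φ(118) = φ(2)·φ(59) = 1·58 = 58 = 2 · 29.
Divisors of 58: 1, 2, 29, 58.
Compute 91^d (mod 118) for the divisors d until we hit 1:
91^1 ≡ 91 (mod 118)
91^2 ≡ 21 (mod 118)
91^29 ≡ 117 (mod 118)
91^58 ≡ 1 (mod 118) ✓
Hence ord(91) = 58.

58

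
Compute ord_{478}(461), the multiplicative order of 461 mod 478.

238

The order of 461 must divide φ(478) = φ(2)·φ(239) = 1·238 = 238 = 2 · 7 · 17.
Divisors of 238: 1, 2, 7, 14, 17, 34, 119, 238.
Test each divisor d:
461^1 ≡ 461 (mod 478)
461^2 ≡ 289 (mod 478)
461^7 ≡ 427 (mod 478)
461^14 ≡ 211 (mod 478)
461^17 ≡ 139 (mod 478)
461^34 ≡ 201 (mod 478)
461^119 ≡ 477 (mod 478)
461^238 ≡ 1 (mod 478) ✓
Hence ord(461) = 238.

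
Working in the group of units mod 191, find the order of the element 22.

190

Since 22 ∈ (Z/191Z)^×, its order divides φ(191) = 191 − 1 = 190 = 2 · 5 · 19.
Divisors of 190: 1, 2, 5, 10, 19, 38, 95, 190.
Test each divisor d:
22^1 ≡ 22
22^2 ≡ 102
22^5 ≡ 70
22^10 ≡ 125
22^19 ≡ 7
22^38 ≡ 49
22^95 ≡ 190
22^190 ≡ 1
The smallest such exponent is 190, so the order of 22 is 190.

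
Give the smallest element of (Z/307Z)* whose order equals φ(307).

5

φ(307) = 307 − 1 = 306 = 2 · 3^2 · 17.
Test candidates g = 2, 3, … against the prime factors q ∈ {2, 3, 17} of φ(307): g is a generator iff g^(306/q) ≢ 1 for every such q.
g = 2: 2^153 ≡ 306; 2^102 ≡ 1 — hits 1, so not a primitive root.
g = 3: 3^153 ≡ 306; 3^102 ≡ 1 — hits 1, so not a primitive root.
g = 4: 4^153 ≡ 1 — hits 1, so not a primitive root.
g = 5: 5^153 ≡ 306; 5^102 ≡ 289; 5^18 ≡ 81 — none is 1, so 5 is a primitive root.
Hence the least primitive root of 307 is 5.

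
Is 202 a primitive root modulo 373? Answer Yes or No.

φ(373) = 373 − 1 = 372 = 2^2 · 3 · 31.
202 is a primitive root mod 373 iff 202^(φ(373)/q) ≢ 1 for every prime q | φ(373), i.e. q ∈ {2, 3, 31}.
202^186 ≡ 372 (mod 373)  [q = 2: ≢ 1 ✓]
202^124 ≡ 88 (mod 373)  [q = 3: ≢ 1 ✓]
202^12 ≡ 41 (mod 373)  [q = 31: ≢ 1 ✓]
None equal 1, so ord_373(202) = 372: 202 is a primitive root.

Yes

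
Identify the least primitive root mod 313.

φ(313) = 313 − 1 = 312 = 2^3 · 3 · 13.
g is a primitive root iff g^(312/q) ≢ 1 (mod 313) for each prime q ∈ {2, 3, 13}.
g = 2: 2^156 ≡ 1 — hits 1, so not a primitive root.
g = 3: 3^156 ≡ 1 — hits 1, so not a primitive root.
g = 4: 4^156 ≡ 1 — hits 1, so not a primitive root.
g = 5: 5^156 ≡ 312; 5^104 ≡ 1 — hits 1, so not a primitive root.
g = 6: 6^156 ≡ 1 — hits 1, so not a primitive root.
g = 7: 7^156 ≡ 312; 7^104 ≡ 1 — hits 1, so not a primitive root.
g = 8: 8^156 ≡ 1 — hits 1, so not a primitive root.
g = 9: 9^156 ≡ 1 — hits 1, so not a primitive root.
g = 10: 10^156 ≡ 312; 10^104 ≡ 214; 10^24 ≡ 103 — none is 1, so 10 is a primitive root.
The smallest primitive root modulo 313 is 10.

10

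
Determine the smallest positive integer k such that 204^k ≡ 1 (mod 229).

114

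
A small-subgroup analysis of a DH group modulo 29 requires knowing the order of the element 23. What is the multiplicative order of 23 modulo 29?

The order of 23 must divide φ(29) = 29 − 1 = 28 = 2^2 · 7.
Divisors of 28: 1, 2, 4, 7, 14, 28.
Test each divisor d:
23^1 ≡ 23 (mod 29)
23^2 ≡ 7 (mod 29)
23^4 ≡ 20 (mod 29)
23^7 ≡ 1 (mod 29) ✓
Therefore the multiplicative order of 23 modulo 29 is 7.

7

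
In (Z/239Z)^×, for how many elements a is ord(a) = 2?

1

φ(239) = 239 − 1 = 238 = 2 · 7 · 17.
(Z/239Z)^× is cyclic (|G| = 238); a cyclic group of order m has exactly φ(d) elements of each order d | m, and none otherwise.
2 | 238, and φ(2) = 2 − 1 = 1.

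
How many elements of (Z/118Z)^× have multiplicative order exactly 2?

1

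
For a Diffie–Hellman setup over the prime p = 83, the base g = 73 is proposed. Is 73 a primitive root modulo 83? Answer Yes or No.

φ(83) = 83 − 1 = 82 = 2 · 41.
It suffices to check that the order of 73 is not a proper divisor of 82: compute 73^(82/q) for q ∈ {2, 41}.
73^41 ≡ 82 (mod 83)  [q = 2: ≢ 1 ✓]
73^2 ≡ 17 (mod 83)  [q = 41: ≢ 1 ✓]
Every test exponent gives a nontrivial residue, hence 73 generates the full group.

Yes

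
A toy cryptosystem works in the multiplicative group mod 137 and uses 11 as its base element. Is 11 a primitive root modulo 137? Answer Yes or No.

φ(137) = 137 − 1 = 136 = 2^3 · 17.
It suffices to check that the order of 11 is not a proper divisor of 136: compute 11^(136/q) for q ∈ {2, 17}.
11^68 ≡ 1 (mod 137)  [q = 2: ≡ 1 ✗]
11^8 ≡ 50 (mod 137)  [q = 17: ≢ 1 ✓]
The check at q = 2 fails, so 11 generates a proper subgroup.

No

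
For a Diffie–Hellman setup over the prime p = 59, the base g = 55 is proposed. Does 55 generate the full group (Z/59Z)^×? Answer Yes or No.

Yes

φ(59) = 59 − 1 = 58 = 2 · 29.
55 is a primitive root mod 59 iff 55^(φ(59)/q) ≢ 1 for every prime q | φ(59), i.e. q ∈ {2, 29}.
55^29 ≡ 58 (mod 59)  [q = 2: ≢ 1 ✓]
55^2 ≡ 16 (mod 59)  [q = 29: ≢ 1 ✓]
All checks pass, so 55 has order 58 and is a primitive root modulo 59.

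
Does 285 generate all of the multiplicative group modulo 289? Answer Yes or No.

φ(289) = φ(17^2) = 17·(17−1) = 272 = 2^4 · 17.
An element g generates (Z/289Z)^× iff g^(272/q) ≢ 1 (mod 289) for each prime q ∈ {2, 17}.
285^136 ≡ 1 (mod 289)  [q = 2: ≡ 1 ✗]
285^16 ≡ 154 (mod 289)  [q = 17: ≢ 1 ✓]
Since 285^136 ≡ 1, the order of 285 divides 136 < 272, so 285 is not a primitive root.

No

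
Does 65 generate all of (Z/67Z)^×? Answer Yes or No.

φ(67) = 67 − 1 = 66 = 2 · 3 · 11.
It suffices to check that the order of 65 is not a proper divisor of 66: compute 65^(66/q) for q ∈ {2, 3, 11}.
65^33 ≡ 1 (mod 67)  [q = 2: ≡ 1 ✗]
65^22 ≡ 37 (mod 67)  [q = 3: ≢ 1 ✓]
65^6 ≡ 64 (mod 67)  [q = 11: ≢ 1 ✓]
Since 65^33 ≡ 1, the order of 65 divides 33 < 66, so 65 is not a primitive root.

No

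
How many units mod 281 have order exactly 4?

φ(281) = 281 − 1 = 280 = 2^3 · 5 · 7.
In a cyclic group of order 280, there are φ(d) elements of order d for each divisor d of 280, and zero for non-divisors.
4 = 2^2 divides 280, and φ(4) = 2.

2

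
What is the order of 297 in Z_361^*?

114

The order of 297 must divide φ(361) = φ(19^2) = 19·(19−1) = 342 = 2 · 3^2 · 19.
Divisors of 342: 1, 2, 3, 6, 9, 18, 19, 38, 57, 114, 171, 342.
Evaluate successive powers at the divisors of 342:
297^1 ≡ 297 (mod 361)
297^2 ≡ 125 (mod 361)
297^3 ≡ 303 (mod 361)
297^6 ≡ 115 (mod 361)
297^9 ≡ 189 (mod 361)
297^18 ≡ 343 (mod 361)
297^19 ≡ 69 (mod 361)
297^38 ≡ 68 (mod 361)
297^57 ≡ 360 (mod 361)
297^114 ≡ 1 (mod 361) ✓
Hence ord(297) = 114.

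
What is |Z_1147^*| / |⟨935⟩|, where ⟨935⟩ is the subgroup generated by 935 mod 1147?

360

The order of 935 must divide φ(1147) = φ(31·37) = (31−1)·(37−1) = 30·36 = 1080 = 2^3 · 3^3 · 5.
Divisors of 1080: 1, 2, 3, 4, 5, 6, 8, 9, 10, 12, 15, 18, 20, 24, 27, 30, 36, 40, 45, 54, 60, 72, 90, 108, 120, 135, 180, 216, 270, 360, 540, 1080.
Test each divisor d:
935^1 ≡ 935 (mod 1147)
935^2 ≡ 211 (mod 1147)
935^3 ≡ 1 (mod 1147) ✓
Thus |⟨935⟩| = ord(935) = 3.
The index is φ(1147) / ord(935) = 1080 / 3 = 360.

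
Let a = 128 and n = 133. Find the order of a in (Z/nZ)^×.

18

ord(128) | φ(133) = φ(7·19) = (7−1)·(19−1) = 6·18 = 108 = 2^2 · 3^3.
Divisors of 108: 1, 2, 3, 4, 6, 9, 12, 18, 27, 36, 54, 108.
Compute 128^d (mod 133) for the divisors d until we hit 1:
128^1 ≡ 128
128^2 ≡ 25
128^3 ≡ 8
128^4 ≡ 93
128^6 ≡ 64
128^9 ≡ 113
128^12 ≡ 106
128^18 ≡ 1
Therefore the multiplicative order of 128 modulo 133 is 18.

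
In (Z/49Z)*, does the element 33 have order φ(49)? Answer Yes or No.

Yes

φ(49) = φ(7^2) = 7·(7−1) = 42 = 2 · 3 · 7.
33 is a primitive root mod 49 iff 33^(φ(49)/q) ≢ 1 for every prime q | φ(49), i.e. q ∈ {2, 3, 7}.
33^21 ≡ 48 (mod 49)  [q = 2: ≢ 1 ✓]
33^14 ≡ 18 (mod 49)  [q = 3: ≢ 1 ✓]
33^6 ≡ 8 (mod 49)  [q = 7: ≢ 1 ✓]
All checks pass, so 33 has order 42 and is a primitive root modulo 49.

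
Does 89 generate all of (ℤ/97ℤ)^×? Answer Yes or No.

φ(97) = 97 − 1 = 96 = 2^5 · 3.
It suffices to check that the order of 89 is not a proper divisor of 96: compute 89^(96/q) for q ∈ {2, 3}.
89^48 ≡ 1 (mod 97)  [q = 2: ≡ 1 ✗]
89^32 ≡ 1 (mod 97)  [q = 3: ≡ 1 ✗]
The check at q = 2 fails, so 89 generates a proper subgroup.

No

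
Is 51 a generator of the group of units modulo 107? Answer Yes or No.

φ(107) = 107 − 1 = 106 = 2 · 53.
Test 51^(106/q) mod 107 for each prime factor q of 106:
51^53 ≡ 106 (mod 107)  [q = 2: ≢ 1 ✓]
51^2 ≡ 33 (mod 107)  [q = 53: ≢ 1 ✓]
All checks pass, so 51 has order 106 and is a primitive root modulo 107.

Yes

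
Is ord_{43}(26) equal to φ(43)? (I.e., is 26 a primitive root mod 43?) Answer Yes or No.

Yes

φ(43) = 43 − 1 = 42 = 2 · 3 · 7.
An element g generates (Z/43Z)^× iff g^(42/q) ≢ 1 (mod 43) for each prime q ∈ {2, 3, 7}.
26^21 ≡ 42 (mod 43)  [q = 2: ≢ 1 ✓]
26^14 ≡ 6 (mod 43)  [q = 3: ≢ 1 ✓]
26^6 ≡ 35 (mod 43)  [q = 7: ≢ 1 ✓]
None equal 1, so ord_43(26) = 42: 26 is a primitive root.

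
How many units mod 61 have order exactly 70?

φ(61) = 61 − 1 = 60 = 2^2 · 3 · 5.
(Z/61Z)^× is cyclic (|G| = 60); a cyclic group of order m has exactly φ(d) elements of each order d | m, and none otherwise.
Here 60 is not a multiple of 70, so there are no elements of order 70.

0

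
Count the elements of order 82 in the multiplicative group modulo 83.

40

φ(83) = 83 − 1 = 82 = 2 · 41.
Since (Z/83Z)^× is cyclic of order 82, the number of elements of order d is φ(d) when d | 82 and 0 otherwise.
82 = 2 · 41 divides 82, and φ(82) = 40.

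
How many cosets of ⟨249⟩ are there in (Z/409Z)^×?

2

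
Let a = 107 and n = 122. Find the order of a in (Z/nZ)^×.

30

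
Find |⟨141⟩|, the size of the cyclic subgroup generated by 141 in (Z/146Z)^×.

ord(141) | φ(146) = φ(2)·φ(73) = 1·72 = 72 = 2^3 · 3^2.
Divisors of 72: 1, 2, 3, 4, 6, 8, 9, 12, 18, 24, 36, 72.
Evaluate successive powers at the divisors of 72:
141^1 ≡ 141 (mod 146)
141^2 ≡ 25 (mod 146)
141^3 ≡ 21 (mod 146)
141^4 ≡ 41 (mod 146)
141^6 ≡ 3 (mod 146)
141^8 ≡ 75 (mod 146)
141^9 ≡ 63 (mod 146)
141^12 ≡ 9 (mod 146)
141^18 ≡ 27 (mod 146)
141^24 ≡ 81 (mod 146)
141^36 ≡ 145 (mod 146)
141^72 ≡ 1 (mod 146) ✓
So ord_146(141) = 72.

72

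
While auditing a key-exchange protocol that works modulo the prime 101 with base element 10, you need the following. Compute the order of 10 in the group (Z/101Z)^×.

4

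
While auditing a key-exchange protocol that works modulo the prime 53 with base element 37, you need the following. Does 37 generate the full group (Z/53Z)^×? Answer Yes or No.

φ(53) = 53 − 1 = 52 = 2^2 · 13.
Test 37^(52/q) mod 53 for each prime factor q of 52:
37^26 ≡ 1 (mod 53)  [q = 2: ≡ 1 ✗]
37^4 ≡ 28 (mod 53)  [q = 13: ≢ 1 ✓]
Since 37^26 ≡ 1, the order of 37 divides 26 < 52, so 37 is not a primitive root.

No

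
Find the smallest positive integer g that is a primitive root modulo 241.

φ(241) = 241 − 1 = 240 = 2^4 · 3 · 5.
Test candidates g = 2, 3, … against the prime factors q ∈ {2, 3, 5} of φ(241): g is a generator iff g^(240/q) ≢ 1 for every such q.
g = 2: 2^120 ≡ 1 — hits 1, so not a primitive root.
g = 3: 3^120 ≡ 1 — hits 1, so not a primitive root.
g = 4: 4^120 ≡ 1 — hits 1, so not a primitive root.
g = 5: 5^120 ≡ 1 — hits 1, so not a primitive root.
g = 6: 6^120 ≡ 1 — hits 1, so not a primitive root.
g = 7: 7^120 ≡ 240; 7^80 ≡ 15; 7^48 ≡ 91 — none is 1, so 7 is a primitive root.
Hence the least primitive root of 241 is 7.

7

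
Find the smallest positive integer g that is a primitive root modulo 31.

φ(31) = 31 − 1 = 30 = 2 · 3 · 5.
g is a primitive root iff g^(30/q) ≢ 1 (mod 31) for each prime q ∈ {2, 3, 5}.
g = 2: 2^15 ≡ 1 — hits 1, so not a primitive root.
g = 3: 3^15 ≡ 30; 3^10 ≡ 25; 3^6 ≡ 16 — none is 1, so 3 is a primitive root.
The smallest primitive root modulo 31 is 3.

3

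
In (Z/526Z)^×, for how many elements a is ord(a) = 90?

0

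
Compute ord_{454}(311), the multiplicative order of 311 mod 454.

Since 311 ∈ (Z/454Z)^×, its order divides φ(454) = φ(2)·φ(227) = 1·226 = 226 = 2 · 113.
Divisors of 226: 1, 2, 113, 226.
Test each divisor d:
311^1 ≡ 311
311^2 ≡ 19
311^113 ≡ 1
The smallest such exponent is 113, so the order of 311 is 113.

113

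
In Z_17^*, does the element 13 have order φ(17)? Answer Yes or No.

φ(17) = 17 − 1 = 16 = 2^4.
Test 13^(16/q) mod 17 for each prime factor q of 16:
13^8 ≡ 1 (mod 17)  [q = 2: ≡ 1 ✗]
13^8 ≡ 1 shows ord(13) | 8, strictly less than φ(17); not a primitive root.

No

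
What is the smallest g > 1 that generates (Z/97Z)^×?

φ(97) = 97 − 1 = 96 = 2^5 · 3.
g is a primitive root iff g^(96/q) ≢ 1 (mod 97) for each prime q ∈ {2, 3}.
g = 2: 2^48 ≡ 1 — hits 1, so not a primitive root.
g = 3: 3^48 ≡ 1 — hits 1, so not a primitive root.
g = 4: 4^48 ≡ 1 — hits 1, so not a primitive root.
g = 5: 5^48 ≡ 96; 5^32 ≡ 35 — none is 1, so 5 is a primitive root.
Hence the least primitive root of 97 is 5.

5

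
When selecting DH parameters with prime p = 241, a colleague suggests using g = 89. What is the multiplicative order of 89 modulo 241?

48

Since 89 ∈ (Z/241Z)^×, its order divides φ(241) = 241 − 1 = 240 = 2^4 · 3 · 5.
Divisors of 240: 1, 2, 3, 4, 5, 6, 8, 10, 12, 15, 16, 20, 24, 30, 40, 48, 60, 80, 120, 240.
Check 89^d mod 241 for each divisor in increasing order:
89^1 ≡ 89 (mod 241)
89^2 ≡ 209 (mod 241)
89^3 ≡ 44 (mod 241)
89^4 ≡ 60 (mod 241)
89^5 ≡ 38 (mod 241)
89^6 ≡ 8 (mod 241)
89^8 ≡ 226 (mod 241)
89^10 ≡ 239 (mod 241)
89^12 ≡ 64 (mod 241)
89^15 ≡ 165 (mod 241)
89^16 ≡ 225 (mod 241)
89^20 ≡ 4 (mod 241)
89^24 ≡ 240 (mod 241)
89^30 ≡ 233 (mod 241)
89^40 ≡ 16 (mod 241)
89^48 ≡ 1 (mod 241) ✓
So ord_241(89) = 48.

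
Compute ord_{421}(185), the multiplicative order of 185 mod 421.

420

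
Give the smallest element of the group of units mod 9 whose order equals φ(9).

2

φ(9) = φ(3^2) = 3·(3−1) = 6 = 2 · 3.
Test candidates g = 2, 3, … against the prime factors q ∈ {2, 3} of φ(9): g is a generator iff g^(6/q) ≢ 1 for every such q.
g = 2: 2^3 ≡ 8; 2^2 ≡ 4 — none is 1, so 2 is a primitive root.
The smallest primitive root modulo 9 is 2.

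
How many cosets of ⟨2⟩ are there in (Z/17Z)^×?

2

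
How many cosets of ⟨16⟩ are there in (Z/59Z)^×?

2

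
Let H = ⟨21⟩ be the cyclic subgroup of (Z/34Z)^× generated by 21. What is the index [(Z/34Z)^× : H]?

The order of 21 must divide φ(34) = φ(2)·φ(17) = 1·16 = 16 = 2^4.
Divisors of 16: 1, 2, 4, 8, 16.
Test each divisor d:
21^1 ≡ 21 (mod 34)
21^2 ≡ 33 (mod 34)
21^4 ≡ 1 (mod 34) ✓
So ord_34(21) = 4, hence |⟨21⟩| = 4.
The index is φ(34) / ord(21) = 16 / 4 = 4.

4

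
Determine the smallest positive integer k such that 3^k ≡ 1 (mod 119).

48

By Lagrange's theorem, ord_119(3) divides φ(119) = φ(7·17) = (7−1)·(17−1) = 6·16 = 96 = 2^5 · 3.
Divisors of 96: 1, 2, 3, 4, 6, 8, 12, 16, 24, 32, 48, 96.
Test each divisor d:
3^1 ≡ 3 (mod 119)
3^2 ≡ 9 (mod 119)
3^3 ≡ 27 (mod 119)
3^4 ≡ 81 (mod 119)
3^6 ≡ 15 (mod 119)
3^8 ≡ 16 (mod 119)
3^12 ≡ 106 (mod 119)
3^16 ≡ 18 (mod 119)
3^24 ≡ 50 (mod 119)
3^32 ≡ 86 (mod 119)
3^48 ≡ 1 (mod 119) ✓
Hence ord(3) = 48.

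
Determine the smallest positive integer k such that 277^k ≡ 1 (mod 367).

183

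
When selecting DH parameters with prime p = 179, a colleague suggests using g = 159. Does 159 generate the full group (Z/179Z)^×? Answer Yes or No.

Yes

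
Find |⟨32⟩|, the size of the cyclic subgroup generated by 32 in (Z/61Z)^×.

12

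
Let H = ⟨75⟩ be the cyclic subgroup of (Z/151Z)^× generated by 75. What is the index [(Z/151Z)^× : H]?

By Lagrange's theorem, ord_151(75) divides φ(151) = 151 − 1 = 150 = 2 · 3 · 5^2.
Divisors of 150: 1, 2, 3, 5, 6, 10, 15, 25, 30, 50, 75, 150.
Check 75^d mod 151 for each divisor in increasing order:
75^1 ≡ 75
75^2 ≡ 38
75^3 ≡ 132
75^5 ≡ 33
75^6 ≡ 59
75^10 ≡ 32
75^15 ≡ 150
75^25 ≡ 119
75^30 ≡ 1
Thus |⟨75⟩| = ord(75) = 30.
The index is φ(151) / ord(75) = 150 / 30 = 5.

5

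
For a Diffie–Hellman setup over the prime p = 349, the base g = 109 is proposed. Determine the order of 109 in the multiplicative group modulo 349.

Since 109 ∈ (Z/349Z)^×, its order divides φ(349) = 349 − 1 = 348 = 2^2 · 3 · 29.
Divisors of 348: 1, 2, 3, 4, 6, 12, 29, 58, 87, 116, 174, 348.
Compute 109^d (mod 349) for the divisors d until we hit 1:
109^1 ≡ 109 (mod 349)
109^2 ≡ 15 (mod 349)
109^3 ≡ 239 (mod 349)
109^4 ≡ 225 (mod 349)
109^6 ≡ 234 (mod 349)
109^12 ≡ 312 (mod 349)
109^29 ≡ 227 (mod 349)
109^58 ≡ 226 (mod 349)
109^87 ≡ 348 (mod 349)
109^116 ≡ 122 (mod 349)
109^174 ≡ 1 (mod 349) ✓
Therefore the multiplicative order of 109 modulo 349 is 174.

174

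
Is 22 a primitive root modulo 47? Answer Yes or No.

φ(47) = 47 − 1 = 46 = 2 · 23.
It suffices to check that the order of 22 is not a proper divisor of 46: compute 22^(46/q) for q ∈ {2, 23}.
22^23 ≡ 46 (mod 47)  [q = 2: ≢ 1 ✓]
22^2 ≡ 14 (mod 47)  [q = 23: ≢ 1 ✓]
None equal 1, so ord_47(22) = 46: 22 is a primitive root.

Yes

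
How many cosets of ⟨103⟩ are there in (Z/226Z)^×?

1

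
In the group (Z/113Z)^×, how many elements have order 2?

1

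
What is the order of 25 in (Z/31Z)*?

3

ord(25) | φ(31) = 31 − 1 = 30 = 2 · 3 · 5.
Divisors of 30: 1, 2, 3, 5, 6, 10, 15, 30.
Evaluate successive powers at the divisors of 30:
25^1 ≡ 25
25^2 ≡ 5
25^3 ≡ 1
So ord_31(25) = 3.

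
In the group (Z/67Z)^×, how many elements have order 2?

1

φ(67) = 67 − 1 = 66 = 2 · 3 · 11.
Since (Z/67Z)^× is cyclic of order 66, the number of elements of order d is φ(d) when d | 66 and 0 otherwise.
2 | 66, and φ(2) = 2 − 1 = 1.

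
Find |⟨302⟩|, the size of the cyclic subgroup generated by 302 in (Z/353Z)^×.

ord(302) | φ(353) = 353 − 1 = 352 = 2^5 · 11.
Divisors of 352: 1, 2, 4, 8, 11, 16, 22, 32, 44, 88, 176, 352.
Test each divisor d:
302^1 ≡ 302 (mod 353)
302^2 ≡ 130 (mod 353)
302^4 ≡ 309 (mod 353)
302^8 ≡ 171 (mod 353)
302^11 ≡ 106 (mod 353)
302^16 ≡ 295 (mod 353)
302^22 ≡ 293 (mod 353)
302^32 ≡ 187 (mod 353)
302^44 ≡ 70 (mod 353)
302^88 ≡ 311 (mod 353)
302^176 ≡ 352 (mod 353)
302^352 ≡ 1 (mod 353) ✓
So ord_353(302) = 352.

352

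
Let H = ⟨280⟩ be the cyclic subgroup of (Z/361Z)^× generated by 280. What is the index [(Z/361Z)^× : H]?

By Lagrange's theorem, ord_361(280) divides φ(361) = φ(19^2) = 19·(19−1) = 342 = 2 · 3^2 · 19.
Divisors of 342: 1, 2, 3, 6, 9, 18, 19, 38, 57, 114, 171, 342.
Check 280^d mod 361 for each divisor in increasing order:
280^1 ≡ 280
280^2 ≡ 63
280^3 ≡ 312
280^6 ≡ 235
280^9 ≡ 37
280^18 ≡ 286
280^19 ≡ 299
280^38 ≡ 234
280^57 ≡ 293
280^114 ≡ 292
280^171 ≡ 360
280^342 ≡ 1
Thus |⟨280⟩| = ord(280) = 342.
The index is φ(361) / ord(280) = 342 / 342 = 1.

1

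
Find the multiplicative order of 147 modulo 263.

By Lagrange's theorem, ord_263(147) divides φ(263) = 263 − 1 = 262 = 2 · 131.
Divisors of 262: 1, 2, 131, 262.
Compute 147^d (mod 263) for the divisors d until we hit 1:
147^1 ≡ 147 (mod 263)
147^2 ≡ 43 (mod 263)
147^131 ≡ 1 (mod 263) ✓
Hence ord(147) = 131.

131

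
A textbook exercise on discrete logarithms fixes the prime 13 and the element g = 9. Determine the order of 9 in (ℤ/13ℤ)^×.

By Lagrange's theorem, ord_13(9) divides φ(13) = 13 − 1 = 12 = 2^2 · 3.
Divisors of 12: 1, 2, 3, 4, 6, 12.
Test each divisor d:
9^1 ≡ 9 (mod 13)
9^2 ≡ 3 (mod 13)
9^3 ≡ 1 (mod 13) ✓
Therefore the multiplicative order of 9 modulo 13 is 3.

3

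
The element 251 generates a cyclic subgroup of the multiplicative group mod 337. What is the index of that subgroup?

2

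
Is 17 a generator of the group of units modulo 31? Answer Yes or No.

Yes

φ(31) = 31 − 1 = 30 = 2 · 3 · 5.
It suffices to check that the order of 17 is not a proper divisor of 30: compute 17^(30/q) for q ∈ {2, 3, 5}.
17^15 ≡ 30 (mod 31)  [q = 2: ≢ 1 ✓]
17^10 ≡ 25 (mod 31)  [q = 3: ≢ 1 ✓]
17^6 ≡ 8 (mod 31)  [q = 5: ≢ 1 ✓]
All checks pass, so 17 has order 30 and is a primitive root modulo 31.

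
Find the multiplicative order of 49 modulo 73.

12

Since 49 ∈ (Z/73Z)^×, its order divides φ(73) = 73 − 1 = 72 = 2^3 · 3^2.
Divisors of 72: 1, 2, 3, 4, 6, 8, 9, 12, 18, 24, 36, 72.
Check 49^d mod 73 for each divisor in increasing order:
49^1 ≡ 49 (mod 73)
49^2 ≡ 65 (mod 73)
49^3 ≡ 46 (mod 73)
49^4 ≡ 64 (mod 73)
49^6 ≡ 72 (mod 73)
49^8 ≡ 8 (mod 73)
49^9 ≡ 27 (mod 73)
49^12 ≡ 1 (mod 73) ✓
Therefore the multiplicative order of 49 modulo 73 is 12.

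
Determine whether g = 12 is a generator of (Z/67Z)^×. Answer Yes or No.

Yes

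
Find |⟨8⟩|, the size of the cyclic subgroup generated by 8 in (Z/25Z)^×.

20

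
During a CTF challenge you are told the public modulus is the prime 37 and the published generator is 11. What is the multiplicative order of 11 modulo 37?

6

ord(11) | φ(37) = 37 − 1 = 36 = 2^2 · 3^2.
Divisors of 36: 1, 2, 3, 4, 6, 9, 12, 18, 36.
Check 11^d mod 37 for each divisor in increasing order:
11^1 ≡ 11
11^2 ≡ 10
11^3 ≡ 36
11^4 ≡ 26
11^6 ≡ 1
Hence ord(11) = 6.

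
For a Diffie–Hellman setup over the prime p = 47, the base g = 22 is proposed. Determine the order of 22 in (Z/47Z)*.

Since 22 ∈ (Z/47Z)^×, its order divides φ(47) = 47 − 1 = 46 = 2 · 23.
Divisors of 46: 1, 2, 23, 46.
Test each divisor d:
22^1 ≡ 22
22^2 ≡ 14
22^23 ≡ 46
22^46 ≡ 1
Therefore the multiplicative order of 22 modulo 47 is 46.

46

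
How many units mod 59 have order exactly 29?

28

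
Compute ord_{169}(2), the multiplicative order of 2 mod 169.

156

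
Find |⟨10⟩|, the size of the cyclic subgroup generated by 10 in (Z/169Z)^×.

78

ord(10) | φ(169) = φ(13^2) = 13·(13−1) = 156 = 2^2 · 3 · 13.
Divisors of 156: 1, 2, 3, 4, 6, 12, 13, 26, 39, 52, 78, 156.
Evaluate successive powers at the divisors of 156:
10^1 ≡ 10
10^2 ≡ 100
10^3 ≡ 155
10^4 ≡ 29
10^6 ≡ 27
10^12 ≡ 53
10^13 ≡ 23
10^26 ≡ 22
10^39 ≡ 168
10^52 ≡ 146
10^78 ≡ 1
So ord_169(10) = 78.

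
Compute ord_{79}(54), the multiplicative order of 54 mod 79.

78

The order of 54 must divide φ(79) = 79 − 1 = 78 = 2 · 3 · 13.
Divisors of 78: 1, 2, 3, 6, 13, 26, 39, 78.
Test each divisor d:
54^1 ≡ 54
54^2 ≡ 72
54^3 ≡ 17
54^6 ≡ 52
54^13 ≡ 24
54^26 ≡ 23
54^39 ≡ 78
54^78 ≡ 1
Hence ord(54) = 78.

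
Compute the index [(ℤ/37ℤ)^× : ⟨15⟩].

1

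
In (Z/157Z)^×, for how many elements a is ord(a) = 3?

2

φ(157) = 157 − 1 = 156 = 2^2 · 3 · 13.
In a cyclic group of order 156, there are φ(d) elements of order d for each divisor d of 156, and zero for non-divisors.
3 | 156, and φ(3) = 3 − 1 = 2.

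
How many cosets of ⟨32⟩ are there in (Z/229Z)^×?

3

The order of 32 must divide φ(229) = 229 − 1 = 228 = 2^2 · 3 · 19.
Divisors of 228: 1, 2, 3, 4, 6, 12, 19, 38, 57, 76, 114, 228.
Check 32^d mod 229 for each divisor in increasing order:
32^1 ≡ 32 (mod 229)
32^2 ≡ 108 (mod 229)
32^3 ≡ 21 (mod 229)
32^4 ≡ 214 (mod 229)
32^6 ≡ 212 (mod 229)
32^12 ≡ 60 (mod 229)
32^19 ≡ 107 (mod 229)
32^38 ≡ 228 (mod 229)
32^57 ≡ 122 (mod 229)
32^76 ≡ 1 (mod 229) ✓
Thus |⟨32⟩| = ord(32) = 76.
Index = |(Z/229Z)^×| / |⟨32⟩| = 228 / 76 = 3.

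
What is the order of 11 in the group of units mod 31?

30

ord(11) | φ(31) = 31 − 1 = 30 = 2 · 3 · 5.
Divisors of 30: 1, 2, 3, 5, 6, 10, 15, 30.
Check 11^d mod 31 for each divisor in increasing order:
11^1 ≡ 11
11^2 ≡ 28
11^3 ≡ 29
11^5 ≡ 6
11^6 ≡ 4
11^10 ≡ 5
11^15 ≡ 30
11^30 ≡ 1
The smallest such exponent is 30, so the order of 11 is 30.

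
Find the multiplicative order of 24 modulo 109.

The order of 24 must divide φ(109) = 109 − 1 = 108 = 2^2 · 3^3.
Divisors of 108: 1, 2, 3, 4, 6, 9, 12, 18, 27, 36, 54, 108.
Check 24^d mod 109 for each divisor in increasing order:
24^1 ≡ 24
24^2 ≡ 31
24^3 ≡ 90
24^4 ≡ 89
24^6 ≡ 34
24^9 ≡ 8
24^12 ≡ 66
24^18 ≡ 64
24^27 ≡ 76
24^36 ≡ 63
24^54 ≡ 108
24^108 ≡ 1
Therefore the multiplicative order of 24 modulo 109 is 108.

108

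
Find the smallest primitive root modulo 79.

φ(79) = 79 − 1 = 78 = 2 · 3 · 13.
g is a primitive root iff g^(78/q) ≢ 1 (mod 79) for each prime q ∈ {2, 3, 13}.
g = 2: 2^39 ≡ 1 — hits 1, so not a primitive root.
g = 3: 3^39 ≡ 78; 3^26 ≡ 23; 3^6 ≡ 18 — none is 1, so 3 is a primitive root.
The smallest primitive root modulo 79 is 3.

3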